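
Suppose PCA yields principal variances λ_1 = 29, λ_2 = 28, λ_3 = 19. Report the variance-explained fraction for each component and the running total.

Step 1 — total variance = trace(Sigma) = Σ λ_i = 29 + 28 + 19 = 76.

Step 2 — fraction explained by component i = λ_i / Σ λ:
  PC1: 29/76 = 0.3816
  PC2: 28/76 = 0.3684
  PC3: 19/76 = 0.25

Step 3 — cumulative fraction after k components = (λ_1 + ... + λ_k) / Σ λ:
  k = 1: 29/76 = 0.3816
  k = 2: (29 + 28)/76 = 57/76 = 0.75
  k = 3: (29 + 28 + 19)/76 = 76/76 = 1

Summary (fraction, with percent):

explained: PC1 0.3816 (38.16%), PC2 0.3684 (36.84%), PC3 0.25 (25%);  cumulative: 0.3816, 0.75, 1


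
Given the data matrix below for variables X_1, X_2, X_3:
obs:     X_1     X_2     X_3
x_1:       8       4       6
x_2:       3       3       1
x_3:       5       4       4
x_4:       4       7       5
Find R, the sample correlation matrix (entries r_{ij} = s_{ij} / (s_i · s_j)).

Step 1 — column means:
  mean(X_1) = (8 + 3 + 5 + 4) / 4 = 20/4 = 5
  mean(X_2) = (4 + 3 + 4 + 7) / 4 = 18/4 = 4.5
  mean(X_3) = (6 + 1 + 4 + 5) / 4 = 16/4 = 4

Step 2 — sample variances and covariances s[i,j] = (1/(n-1)) · Σ_k (x_{k,i} - mean_i) · (x_{k,j} - mean_j), with n-1 = 3:
  s[X_1,X_1] = ((3)·(3) + (-2)·(-2) + (0)·(0) + (-1)·(-1)) / 3 = 14/3 = 4.6667
  s[X_1,X_2] = ((3)·(-0.5) + (-2)·(-1.5) + (0)·(-0.5) + (-1)·(2.5)) / 3 = -1/3 = -0.3333
  s[X_1,X_3] = ((3)·(2) + (-2)·(-3) + (0)·(0) + (-1)·(1)) / 3 = 11/3 = 3.6667
  s[X_2,X_2] = ((-0.5)·(-0.5) + (-1.5)·(-1.5) + (-0.5)·(-0.5) + (2.5)·(2.5)) / 3 = 9/3 = 3
  s[X_2,X_3] = ((-0.5)·(2) + (-1.5)·(-3) + (-0.5)·(0) + (2.5)·(1)) / 3 = 6/3 = 2
  s[X_3,X_3] = ((2)·(2) + (-3)·(-3) + (0)·(0) + (1)·(1)) / 3 = 14/3 = 4.6667
  Sample standard deviations s_i = √(s[i,i]):
  s(X_1) = √(4.6667) = 2.1602
  s(X_2) = √(3) = 1.7321
  s(X_3) = √(4.6667) = 2.1602

Step 3 — r_{ij} = s_{ij} / (s_i · s_j):
  r[X_1,X_1] = 1 (diagonal).
  r[X_1,X_2] = -0.3333 / (2.1602 · 1.7321) = -0.3333 / 3.7417 = -0.0891
  r[X_1,X_3] = 3.6667 / (2.1602 · 2.1602) = 3.6667 / 4.6667 = 0.7857
  r[X_2,X_2] = 1 (diagonal).
  r[X_2,X_3] = 2 / (1.7321 · 2.1602) = 2 / 3.7417 = 0.5345
  r[X_3,X_3] = 1 (diagonal).

R is symmetric with unit diagonal. Assembling:

R = [[1, -0.0891, 0.7857],
 [-0.0891, 1, 0.5345],
 [0.7857, 0.5345, 1]]


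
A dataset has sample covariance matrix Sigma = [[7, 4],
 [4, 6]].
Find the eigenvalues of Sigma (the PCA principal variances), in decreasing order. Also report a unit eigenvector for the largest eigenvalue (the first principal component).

Step 1 — characteristic polynomial of 2×2 Sigma:
  det(Sigma - λI) = λ² - trace · λ + det = 0.
  trace = 7 + 6 = 13, det = 7·6 - (4)² = 26.
Step 2 — discriminant:
  Δ = trace² - 4·det = 169 - 104 = 65.
Step 3 — eigenvalues:
  λ = (trace ± √Δ)/2 = (13 ± 8.0623)/2,
  λ_1 = 10.5311,  λ_2 = 2.4689.

Step 4 — unit eigenvector for λ_1: solve (Sigma - λ_1 I)v = 0. First row:
  (7 - 10.5311)·v_x + (4)·v_y = 0, i.e. (-3.5311)·v_x + (4)·v_y = 0,
  so v ∝ (b, λ_1 - a) = (4, 3.5311) = u.
  ||u|| = √((4)² + (3.5311)²) = √(28.4689) ≈ 5.3356,
  v_1 = u/||u|| ≈ (0.7497, 0.6618) (||v_1|| = 1).

λ_1 = 10.5311,  λ_2 = 2.4689;  v_1 ≈ (0.7497, 0.6618)


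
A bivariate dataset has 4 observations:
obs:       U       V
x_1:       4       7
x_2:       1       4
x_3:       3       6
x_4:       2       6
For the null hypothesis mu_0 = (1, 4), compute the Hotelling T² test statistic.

Step 1 — sample mean vector:
  mean(U) = (4 + 1 + 3 + 2) / 4 = 10/4 = 2.5
  mean(V) = (7 + 4 + 6 + 6) / 4 = 23/4 = 5.75
  x̄ = (2.5, 5.75),  deviation x̄ - mu_0 = (2.5, 5.75) - (1, 4) = (1.5, 1.75).

Step 2 — sample covariance matrix, S[i,j] = (1/(n-1)) · Σ_k (x_{k,i} - mean_i) · (x_{k,j} - mean_j), divisor n-1 = 3:
  S[U,U] = ((1.5)·(1.5) + (-1.5)·(-1.5) + (0.5)·(0.5) + (-0.5)·(-0.5)) / 3 = 5/3 = 1.6667
  S[U,V] = ((1.5)·(1.25) + (-1.5)·(-1.75) + (0.5)·(0.25) + (-0.5)·(0.25)) / 3 = 4.5/3 = 1.5
  S[V,V] = ((1.25)·(1.25) + (-1.75)·(-1.75) + (0.25)·(0.25) + (0.25)·(0.25)) / 3 = 4.75/3 = 1.5833
  S = [[1.6667, 1.5],
 [1.5, 1.5833]].

Step 3 — invert S. det(S) = 1.6667·1.5833 - (1.5)² = 0.3889.
  S^{-1} = (1/det) · [[d, -b], [-b, a]] = [[4.0714, -3.8571],
 [-3.8571, 4.2857]].

Step 4 — quadratic form (x̄ - mu_0)^T · S^{-1} · (x̄ - mu_0):
  S^{-1} · (x̄ - mu_0) = (-0.6429, 1.7143),
  (x̄ - mu_0)^T · [...] = (1.5)·(-0.6429) + (1.75)·(1.7143) = 2.0357.

Step 5 — scale by n: T² = 4 · 2.0357 = 8.1429.

T² ≈ 8.1429


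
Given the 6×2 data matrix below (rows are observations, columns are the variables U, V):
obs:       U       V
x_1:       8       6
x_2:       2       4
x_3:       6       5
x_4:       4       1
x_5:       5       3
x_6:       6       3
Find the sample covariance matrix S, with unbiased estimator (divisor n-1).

Step 1 — column means:
  mean(U) = (8 + 2 + 6 + 4 + 5 + 6) / 6 = 31/6 = 5.1667
  mean(V) = (6 + 4 + 5 + 1 + 3 + 3) / 6 = 22/6 = 3.6667

Step 2 — sample covariance S[i,j] = (1/(n-1)) · Σ_k (x_{k,i} - mean_i) · (x_{k,j} - mean_j), with n-1 = 5.
  S[U,U] = ((2.8333)·(2.8333) + (-3.1667)·(-3.1667) + (0.8333)·(0.8333) + (-1.1667)·(-1.1667) + (-0.1667)·(-0.1667) + (0.8333)·(0.8333)) / 5 = 20.8333/5 = 4.1667
  S[U,V] = ((2.8333)·(2.3333) + (-3.1667)·(0.3333) + (0.8333)·(1.3333) + (-1.1667)·(-2.6667) + (-0.1667)·(-0.6667) + (0.8333)·(-0.6667)) / 5 = 9.3333/5 = 1.8667
  S[V,V] = ((2.3333)·(2.3333) + (0.3333)·(0.3333) + (1.3333)·(1.3333) + (-2.6667)·(-2.6667) + (-0.6667)·(-0.6667) + (-0.6667)·(-0.6667)) / 5 = 15.3333/5 = 3.0667

S is symmetric (S[j,i] = S[i,j]). Assembling:

S = [[4.1667, 1.8667],
 [1.8667, 3.0667]]


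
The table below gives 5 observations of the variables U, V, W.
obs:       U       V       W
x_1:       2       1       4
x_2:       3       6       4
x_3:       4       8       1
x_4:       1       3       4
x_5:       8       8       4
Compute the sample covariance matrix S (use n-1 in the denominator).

Step 1 — column means:
  mean(U) = (2 + 3 + 4 + 1 + 8) / 5 = 18/5 = 3.6
  mean(V) = (1 + 6 + 8 + 3 + 8) / 5 = 26/5 = 5.2
  mean(W) = (4 + 4 + 1 + 4 + 4) / 5 = 17/5 = 3.4

Step 2 — sample covariance S[i,j] = (1/(n-1)) · Σ_k (x_{k,i} - mean_i) · (x_{k,j} - mean_j), with n-1 = 4.
  S[U,U] = ((-1.6)·(-1.6) + (-0.6)·(-0.6) + (0.4)·(0.4) + (-2.6)·(-2.6) + (4.4)·(4.4)) / 4 = 29.2/4 = 7.3
  S[U,V] = ((-1.6)·(-4.2) + (-0.6)·(0.8) + (0.4)·(2.8) + (-2.6)·(-2.2) + (4.4)·(2.8)) / 4 = 25.4/4 = 6.35
  S[U,W] = ((-1.6)·(0.6) + (-0.6)·(0.6) + (0.4)·(-2.4) + (-2.6)·(0.6) + (4.4)·(0.6)) / 4 = -1.2/4 = -0.3
  S[V,V] = ((-4.2)·(-4.2) + (0.8)·(0.8) + (2.8)·(2.8) + (-2.2)·(-2.2) + (2.8)·(2.8)) / 4 = 38.8/4 = 9.7
  S[V,W] = ((-4.2)·(0.6) + (0.8)·(0.6) + (2.8)·(-2.4) + (-2.2)·(0.6) + (2.8)·(0.6)) / 4 = -8.4/4 = -2.1
  S[W,W] = ((0.6)·(0.6) + (0.6)·(0.6) + (-2.4)·(-2.4) + (0.6)·(0.6) + (0.6)·(0.6)) / 4 = 7.2/4 = 1.8

S is symmetric (S[j,i] = S[i,j]). Assembling:

S = [[7.3, 6.35, -0.3],
 [6.35, 9.7, -2.1],
 [-0.3, -2.1, 1.8]]


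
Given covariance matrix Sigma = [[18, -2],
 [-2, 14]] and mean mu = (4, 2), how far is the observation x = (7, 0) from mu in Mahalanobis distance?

Step 1 — centre the observation: (x - mu) = (3, -2).

Step 2 — invert Sigma. det(Sigma) = 18·14 - (-2)² = 248.
  Sigma^{-1} = (1/det) · [[d, -b], [-b, a]] = [[0.0565, 0.0081],
 [0.0081, 0.0726]].

Step 3 — form the quadratic (x - mu)^T · Sigma^{-1} · (x - mu):
  Sigma^{-1} · (x - mu) = (0.1532, -0.121).
  (x - mu)^T · [Sigma^{-1} · (x - mu)] = (3)·(0.1532) + (-2)·(-0.121) = 0.7016.

Step 4 — take square root: d = √(0.7016) ≈ 0.8376.

d(x, mu) = √(0.7016) ≈ 0.8376


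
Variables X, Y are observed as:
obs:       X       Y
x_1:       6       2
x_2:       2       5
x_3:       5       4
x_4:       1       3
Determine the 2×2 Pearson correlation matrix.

Step 1 — column means:
  mean(X) = (6 + 2 + 5 + 1) / 4 = 14/4 = 3.5
  mean(Y) = (2 + 5 + 4 + 3) / 4 = 14/4 = 3.5

Step 2 — sample variances and covariances s[i,j] = (1/(n-1)) · Σ_k (x_{k,i} - mean_i) · (x_{k,j} - mean_j), with n-1 = 3:
  s[X,X] = ((2.5)·(2.5) + (-1.5)·(-1.5) + (1.5)·(1.5) + (-2.5)·(-2.5)) / 3 = 17/3 = 5.6667
  s[X,Y] = ((2.5)·(-1.5) + (-1.5)·(1.5) + (1.5)·(0.5) + (-2.5)·(-0.5)) / 3 = -4/3 = -1.3333
  s[Y,Y] = ((-1.5)·(-1.5) + (1.5)·(1.5) + (0.5)·(0.5) + (-0.5)·(-0.5)) / 3 = 5/3 = 1.6667
  Sample standard deviations s_i = √(s[i,i]):
  s(X) = √(5.6667) = 2.3805
  s(Y) = √(1.6667) = 1.291

Step 3 — r_{ij} = s_{ij} / (s_i · s_j):
  r[X,X] = 1 (diagonal).
  r[X,Y] = -1.3333 / (2.3805 · 1.291) = -1.3333 / 3.0732 = -0.4339
  r[Y,Y] = 1 (diagonal).

R is symmetric with unit diagonal. Assembling:

R = [[1, -0.4339],
 [-0.4339, 1]]


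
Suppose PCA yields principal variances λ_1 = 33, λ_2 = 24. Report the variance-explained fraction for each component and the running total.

Step 1 — total variance = trace(Sigma) = Σ λ_i = 33 + 24 = 57.

Step 2 — fraction explained by component i = λ_i / Σ λ:
  PC1: 33/57 = 0.5789
  PC2: 24/57 = 0.4211

Step 3 — cumulative fraction after k components = (λ_1 + ... + λ_k) / Σ λ:
  k = 1: 33/57 = 0.5789
  k = 2: (33 + 24)/57 = 57/57 = 1

Summary (fraction, with percent):

explained: PC1 0.5789 (57.89%), PC2 0.4211 (42.11%);  cumulative: 0.5789, 1


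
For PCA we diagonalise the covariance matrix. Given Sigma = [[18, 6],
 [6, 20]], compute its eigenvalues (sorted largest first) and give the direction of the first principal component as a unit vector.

Step 1 — characteristic polynomial of 2×2 Sigma:
  det(Sigma - λI) = λ² - trace · λ + det = 0.
  trace = 18 + 20 = 38, det = 18·20 - (6)² = 324.
Step 2 — discriminant:
  Δ = trace² - 4·det = 1444 - 1296 = 148.
Step 3 — eigenvalues:
  λ = (trace ± √Δ)/2 = (38 ± 12.1655)/2,
  λ_1 = 25.0828,  λ_2 = 12.9172.

Step 4 — unit eigenvector for λ_1: solve (Sigma - λ_1 I)v = 0. First row:
  (18 - 25.0828)·v_x + (6)·v_y = 0, i.e. (-7.0828)·v_x + (6)·v_y = 0,
  so v ∝ (b, λ_1 - a) = (6, 7.0828) = u.
  ||u|| = √((6)² + (7.0828)²) = √(86.1655) ≈ 9.2825,
  v_1 = u/||u|| ≈ (0.6464, 0.763) (||v_1|| = 1).

λ_1 = 25.0828,  λ_2 = 12.9172;  v_1 ≈ (0.6464, 0.763)


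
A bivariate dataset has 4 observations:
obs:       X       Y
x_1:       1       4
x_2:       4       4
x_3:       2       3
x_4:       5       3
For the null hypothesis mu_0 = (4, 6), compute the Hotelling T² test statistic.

Step 1 — sample mean vector:
  mean(X) = (1 + 4 + 2 + 5) / 4 = 12/4 = 3
  mean(Y) = (4 + 4 + 3 + 3) / 4 = 14/4 = 3.5
  x̄ = (3, 3.5),  deviation x̄ - mu_0 = (3, 3.5) - (4, 6) = (-1, -2.5).

Step 2 — sample covariance matrix, S[i,j] = (1/(n-1)) · Σ_k (x_{k,i} - mean_i) · (x_{k,j} - mean_j), divisor n-1 = 3:
  S[X,X] = ((-2)·(-2) + (1)·(1) + (-1)·(-1) + (2)·(2)) / 3 = 10/3 = 3.3333
  S[X,Y] = ((-2)·(0.5) + (1)·(0.5) + (-1)·(-0.5) + (2)·(-0.5)) / 3 = -1/3 = -0.3333
  S[Y,Y] = ((0.5)·(0.5) + (0.5)·(0.5) + (-0.5)·(-0.5) + (-0.5)·(-0.5)) / 3 = 1/3 = 0.3333
  S = [[3.3333, -0.3333],
 [-0.3333, 0.3333]].

Step 3 — invert S. det(S) = 3.3333·0.3333 - (-0.3333)² = 1.
  S^{-1} = (1/det) · [[d, -b], [-b, a]] = [[0.3333, 0.3333],
 [0.3333, 3.3333]].

Step 4 — quadratic form (x̄ - mu_0)^T · S^{-1} · (x̄ - mu_0):
  S^{-1} · (x̄ - mu_0) = (-1.1667, -8.6667),
  (x̄ - mu_0)^T · [...] = (-1)·(-1.1667) + (-2.5)·(-8.6667) = 22.8333.

Step 5 — scale by n: T² = 4 · 22.8333 = 91.3333.

T² ≈ 91.3333


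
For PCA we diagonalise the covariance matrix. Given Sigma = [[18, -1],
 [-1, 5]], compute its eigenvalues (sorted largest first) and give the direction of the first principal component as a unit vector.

Step 1 — characteristic polynomial of 2×2 Sigma:
  det(Sigma - λI) = λ² - trace · λ + det = 0.
  trace = 18 + 5 = 23, det = 18·5 - (-1)² = 89.
Step 2 — discriminant:
  Δ = trace² - 4·det = 529 - 356 = 173.
Step 3 — eigenvalues:
  λ = (trace ± √Δ)/2 = (23 ± 13.1529)/2,
  λ_1 = 18.0765,  λ_2 = 4.9235.

Step 4 — unit eigenvector for λ_1: solve (Sigma - λ_1 I)v = 0. First row:
  (18 - 18.0765)·v_x + (-1)·v_y = 0, i.e. (-0.0765)·v_x + (-1)·v_y = 0,
  so v ∝ (b, λ_1 - a) = (-1, 0.0765); multiply by -1 so the first entry is positive: u = (1, -0.0765).
  ||u|| = √((1)² + (-0.0765)²) = √(1.0058) ≈ 1.0029,
  v_1 = u/||u|| ≈ (0.9971, -0.0763) (||v_1|| = 1).

λ_1 = 18.0765,  λ_2 = 4.9235;  v_1 ≈ (0.9971, -0.0763)


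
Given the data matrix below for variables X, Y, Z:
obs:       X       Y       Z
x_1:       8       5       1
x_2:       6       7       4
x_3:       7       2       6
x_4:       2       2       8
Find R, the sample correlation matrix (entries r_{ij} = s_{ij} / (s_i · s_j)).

Step 1 — column means:
  mean(X) = (8 + 6 + 7 + 2) / 4 = 23/4 = 5.75
  mean(Y) = (5 + 7 + 2 + 2) / 4 = 16/4 = 4
  mean(Z) = (1 + 4 + 6 + 8) / 4 = 19/4 = 4.75

Step 2 — sample variances and covariances s[i,j] = (1/(n-1)) · Σ_k (x_{k,i} - mean_i) · (x_{k,j} - mean_j), with n-1 = 3:
  s[X,X] = ((2.25)·(2.25) + (0.25)·(0.25) + (1.25)·(1.25) + (-3.75)·(-3.75)) / 3 = 20.75/3 = 6.9167
  s[X,Y] = ((2.25)·(1) + (0.25)·(3) + (1.25)·(-2) + (-3.75)·(-2)) / 3 = 8/3 = 2.6667
  s[X,Z] = ((2.25)·(-3.75) + (0.25)·(-0.75) + (1.25)·(1.25) + (-3.75)·(3.25)) / 3 = -19.25/3 = -6.4167
  s[Y,Y] = ((1)·(1) + (3)·(3) + (-2)·(-2) + (-2)·(-2)) / 3 = 18/3 = 6
  s[Y,Z] = ((1)·(-3.75) + (3)·(-0.75) + (-2)·(1.25) + (-2)·(3.25)) / 3 = -15/3 = -5
  s[Z,Z] = ((-3.75)·(-3.75) + (-0.75)·(-0.75) + (1.25)·(1.25) + (3.25)·(3.25)) / 3 = 26.75/3 = 8.9167
  Sample standard deviations s_i = √(s[i,i]):
  s(X) = √(6.9167) = 2.63
  s(Y) = √(6) = 2.4495
  s(Z) = √(8.9167) = 2.9861

Step 3 — r_{ij} = s_{ij} / (s_i · s_j):
  r[X,X] = 1 (diagonal).
  r[X,Y] = 2.6667 / (2.63 · 2.4495) = 2.6667 / 6.442 = 0.4139
  r[X,Z] = -6.4167 / (2.63 · 2.9861) = -6.4167 / 7.8533 = -0.8171
  r[Y,Y] = 1 (diagonal).
  r[Y,Z] = -5 / (2.4495 · 2.9861) = -5 / 7.3144 = -0.6836
  r[Z,Z] = 1 (diagonal).

R is symmetric with unit diagonal. Assembling:

R = [[1, 0.4139, -0.8171],
 [0.4139, 1, -0.6836],
 [-0.8171, -0.6836, 1]]


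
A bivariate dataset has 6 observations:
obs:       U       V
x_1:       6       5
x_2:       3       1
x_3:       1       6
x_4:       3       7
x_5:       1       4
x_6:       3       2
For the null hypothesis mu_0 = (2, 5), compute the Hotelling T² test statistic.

Step 1 — sample mean vector:
  mean(U) = (6 + 3 + 1 + 3 + 1 + 3) / 6 = 17/6 = 2.8333
  mean(V) = (5 + 1 + 6 + 7 + 4 + 2) / 6 = 25/6 = 4.1667
  x̄ = (2.8333, 4.1667),  deviation x̄ - mu_0 = (2.8333, 4.1667) - (2, 5) = (0.8333, -0.8333).

Step 2 — sample covariance matrix, S[i,j] = (1/(n-1)) · Σ_k (x_{k,i} - mean_i) · (x_{k,j} - mean_j), divisor n-1 = 5:
  S[U,U] = ((3.1667)·(3.1667) + (0.1667)·(0.1667) + (-1.8333)·(-1.8333) + (0.1667)·(0.1667) + (-1.8333)·(-1.8333) + (0.1667)·(0.1667)) / 5 = 16.8333/5 = 3.3667
  S[U,V] = ((3.1667)·(0.8333) + (0.1667)·(-3.1667) + (-1.8333)·(1.8333) + (0.1667)·(2.8333) + (-1.8333)·(-0.1667) + (0.1667)·(-2.1667)) / 5 = -0.8333/5 = -0.1667
  S[V,V] = ((0.8333)·(0.8333) + (-3.1667)·(-3.1667) + (1.8333)·(1.8333) + (2.8333)·(2.8333) + (-0.1667)·(-0.1667) + (-2.1667)·(-2.1667)) / 5 = 26.8333/5 = 5.3667
  S = [[3.3667, -0.1667],
 [-0.1667, 5.3667]].

Step 3 — invert S. det(S) = 3.3667·5.3667 - (-0.1667)² = 18.04.
  S^{-1} = (1/det) · [[d, -b], [-b, a]] = [[0.2975, 0.0092],
 [0.0092, 0.1866]].

Step 4 — quadratic form (x̄ - mu_0)^T · S^{-1} · (x̄ - mu_0):
  S^{-1} · (x̄ - mu_0) = (0.2402, -0.1478),
  (x̄ - mu_0)^T · [...] = (0.8333)·(0.2402) + (-0.8333)·(-0.1478) = 0.3234.

Step 5 — scale by n: T² = 6 · 0.3234 = 1.9401.

T² ≈ 1.9401


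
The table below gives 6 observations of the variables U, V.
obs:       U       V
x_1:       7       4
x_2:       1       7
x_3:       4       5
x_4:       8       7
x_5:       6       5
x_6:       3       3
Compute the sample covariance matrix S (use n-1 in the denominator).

Step 1 — column means:
  mean(U) = (7 + 1 + 4 + 8 + 6 + 3) / 6 = 29/6 = 4.8333
  mean(V) = (4 + 7 + 5 + 7 + 5 + 3) / 6 = 31/6 = 5.1667

Step 2 — sample covariance S[i,j] = (1/(n-1)) · Σ_k (x_{k,i} - mean_i) · (x_{k,j} - mean_j), with n-1 = 5.
  S[U,U] = ((2.1667)·(2.1667) + (-3.8333)·(-3.8333) + (-0.8333)·(-0.8333) + (3.1667)·(3.1667) + (1.1667)·(1.1667) + (-1.8333)·(-1.8333)) / 5 = 34.8333/5 = 6.9667
  S[U,V] = ((2.1667)·(-1.1667) + (-3.8333)·(1.8333) + (-0.8333)·(-0.1667) + (3.1667)·(1.8333) + (1.1667)·(-0.1667) + (-1.8333)·(-2.1667)) / 5 = 0.1667/5 = 0.0333
  S[V,V] = ((-1.1667)·(-1.1667) + (1.8333)·(1.8333) + (-0.1667)·(-0.1667) + (1.8333)·(1.8333) + (-0.1667)·(-0.1667) + (-2.1667)·(-2.1667)) / 5 = 12.8333/5 = 2.5667

S is symmetric (S[j,i] = S[i,j]). Assembling:

S = [[6.9667, 0.0333],
 [0.0333, 2.5667]]


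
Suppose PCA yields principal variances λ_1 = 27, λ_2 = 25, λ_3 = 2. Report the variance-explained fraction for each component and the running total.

Step 1 — total variance = trace(Sigma) = Σ λ_i = 27 + 25 + 2 = 54.

Step 2 — fraction explained by component i = λ_i / Σ λ:
  PC1: 27/54 = 0.5
  PC2: 25/54 = 0.463
  PC3: 2/54 = 0.037

Step 3 — cumulative fraction after k components = (λ_1 + ... + λ_k) / Σ λ:
  k = 1: 27/54 = 0.5
  k = 2: (27 + 25)/54 = 52/54 = 0.963
  k = 3: (27 + 25 + 2)/54 = 54/54 = 1

Summary (fraction, with percent):

explained: PC1 0.5 (50%), PC2 0.463 (46.3%), PC3 0.037 (3.7%);  cumulative: 0.5, 0.963, 1


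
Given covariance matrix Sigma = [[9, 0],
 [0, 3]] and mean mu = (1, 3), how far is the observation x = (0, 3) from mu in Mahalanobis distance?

Step 1 — centre the observation: (x - mu) = (-1, 0).

Step 2 — invert Sigma. det(Sigma) = 9·3 - (0)² = 27.
  Sigma^{-1} = (1/det) · [[d, -b], [-b, a]] = [[0.1111, 0],
 [0, 0.3333]].

Step 3 — form the quadratic (x - mu)^T · Sigma^{-1} · (x - mu):
  Sigma^{-1} · (x - mu) = (-0.1111, 0).
  (x - mu)^T · [Sigma^{-1} · (x - mu)] = (-1)·(-0.1111) + (0)·(0) = 0.1111.

Step 4 — take square root: d = √(0.1111) ≈ 0.3333.

d(x, mu) = √(0.1111) ≈ 0.3333


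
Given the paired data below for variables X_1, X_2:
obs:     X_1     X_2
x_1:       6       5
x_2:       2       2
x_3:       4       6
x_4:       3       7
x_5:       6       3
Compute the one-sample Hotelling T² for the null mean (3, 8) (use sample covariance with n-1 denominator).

Step 1 — sample mean vector:
  mean(X_1) = (6 + 2 + 4 + 3 + 6) / 5 = 21/5 = 4.2
  mean(X_2) = (5 + 2 + 6 + 7 + 3) / 5 = 23/5 = 4.6
  x̄ = (4.2, 4.6),  deviation x̄ - mu_0 = (4.2, 4.6) - (3, 8) = (1.2, -3.4).

Step 2 — sample covariance matrix, S[i,j] = (1/(n-1)) · Σ_k (x_{k,i} - mean_i) · (x_{k,j} - mean_j), divisor n-1 = 4:
  S[X_1,X_1] = ((1.8)·(1.8) + (-2.2)·(-2.2) + (-0.2)·(-0.2) + (-1.2)·(-1.2) + (1.8)·(1.8)) / 4 = 12.8/4 = 3.2
  S[X_1,X_2] = ((1.8)·(0.4) + (-2.2)·(-2.6) + (-0.2)·(1.4) + (-1.2)·(2.4) + (1.8)·(-1.6)) / 4 = 0.4/4 = 0.1
  S[X_2,X_2] = ((0.4)·(0.4) + (-2.6)·(-2.6) + (1.4)·(1.4) + (2.4)·(2.4) + (-1.6)·(-1.6)) / 4 = 17.2/4 = 4.3
  S = [[3.2, 0.1],
 [0.1, 4.3]].

Step 3 — invert S. det(S) = 3.2·4.3 - (0.1)² = 13.75.
  S^{-1} = (1/det) · [[d, -b], [-b, a]] = [[0.3127, -0.0073],
 [-0.0073, 0.2327]].

Step 4 — quadratic form (x̄ - mu_0)^T · S^{-1} · (x̄ - mu_0):
  S^{-1} · (x̄ - mu_0) = (0.4, -0.8),
  (x̄ - mu_0)^T · [...] = (1.2)·(0.4) + (-3.4)·(-0.8) = 3.2.

Step 5 — scale by n: T² = 5 · 3.2 = 16.

T² ≈ 16


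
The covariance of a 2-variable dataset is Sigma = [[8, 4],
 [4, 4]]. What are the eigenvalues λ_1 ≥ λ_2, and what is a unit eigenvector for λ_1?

Step 1 — characteristic polynomial of 2×2 Sigma:
  det(Sigma - λI) = λ² - trace · λ + det = 0.
  trace = 8 + 4 = 12, det = 8·4 - (4)² = 16.
Step 2 — discriminant:
  Δ = trace² - 4·det = 144 - 64 = 80.
Step 3 — eigenvalues:
  λ = (trace ± √Δ)/2 = (12 ± 8.9443)/2,
  λ_1 = 10.4721,  λ_2 = 1.5279.

Step 4 — unit eigenvector for λ_1: solve (Sigma - λ_1 I)v = 0. First row:
  (8 - 10.4721)·v_x + (4)·v_y = 0, i.e. (-2.4721)·v_x + (4)·v_y = 0,
  so v ∝ (b, λ_1 - a) = (4, 2.4721) = u.
  ||u|| = √((4)² + (2.4721)²) = √(22.1115) ≈ 4.7023,
  v_1 = u/||u|| ≈ (0.8507, 0.5257) (||v_1|| = 1).

λ_1 = 10.4721,  λ_2 = 1.5279;  v_1 ≈ (0.8507, 0.5257)


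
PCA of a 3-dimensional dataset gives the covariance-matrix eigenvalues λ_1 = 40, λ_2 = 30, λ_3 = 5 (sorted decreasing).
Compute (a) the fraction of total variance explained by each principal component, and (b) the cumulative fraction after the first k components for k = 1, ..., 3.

Step 1 — total variance = trace(Sigma) = Σ λ_i = 40 + 30 + 5 = 75.

Step 2 — fraction explained by component i = λ_i / Σ λ:
  PC1: 40/75 = 0.5333
  PC2: 30/75 = 0.4
  PC3: 5/75 = 0.0667

Step 3 — cumulative fraction after k components = (λ_1 + ... + λ_k) / Σ λ:
  k = 1: 40/75 = 0.5333
  k = 2: (40 + 30)/75 = 70/75 = 0.9333
  k = 3: (40 + 30 + 5)/75 = 75/75 = 1

Summary (fraction, with percent):

explained: PC1 0.5333 (53.33%), PC2 0.4 (40%), PC3 0.0667 (6.67%);  cumulative: 0.5333, 0.9333, 1


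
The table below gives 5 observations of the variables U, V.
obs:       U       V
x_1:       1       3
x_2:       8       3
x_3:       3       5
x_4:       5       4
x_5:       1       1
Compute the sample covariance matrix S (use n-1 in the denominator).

Step 1 — column means:
  mean(U) = (1 + 8 + 3 + 5 + 1) / 5 = 18/5 = 3.6
  mean(V) = (3 + 3 + 5 + 4 + 1) / 5 = 16/5 = 3.2

Step 2 — sample covariance S[i,j] = (1/(n-1)) · Σ_k (x_{k,i} - mean_i) · (x_{k,j} - mean_j), with n-1 = 4.
  S[U,U] = ((-2.6)·(-2.6) + (4.4)·(4.4) + (-0.6)·(-0.6) + (1.4)·(1.4) + (-2.6)·(-2.6)) / 4 = 35.2/4 = 8.8
  S[U,V] = ((-2.6)·(-0.2) + (4.4)·(-0.2) + (-0.6)·(1.8) + (1.4)·(0.8) + (-2.6)·(-2.2)) / 4 = 5.4/4 = 1.35
  S[V,V] = ((-0.2)·(-0.2) + (-0.2)·(-0.2) + (1.8)·(1.8) + (0.8)·(0.8) + (-2.2)·(-2.2)) / 4 = 8.8/4 = 2.2

S is symmetric (S[j,i] = S[i,j]). Assembling:

S = [[8.8, 1.35],
 [1.35, 2.2]]


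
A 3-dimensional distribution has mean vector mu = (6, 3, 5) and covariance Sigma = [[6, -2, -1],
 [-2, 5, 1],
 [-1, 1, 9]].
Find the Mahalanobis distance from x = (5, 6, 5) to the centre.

Step 1 — centre the observation: (x - mu) = (-1, 3, 0).

Step 2 — invert Sigma (cofactor / det for 3×3, or solve directly):
  Sigma^{-1} = [[0.1938, 0.0749, 0.0132],
 [0.0749, 0.2335, -0.0176],
 [0.0132, -0.0176, 0.1145]].

Step 3 — form the quadratic (x - mu)^T · Sigma^{-1} · (x - mu):
  Sigma^{-1} · (x - mu) = (0.0308, 0.6256, -0.0661).
  (x - mu)^T · [Sigma^{-1} · (x - mu)] = (-1)·(0.0308) + (3)·(0.6256) + (0)·(-0.0661) = 1.8458.

Step 4 — take square root: d = √(1.8458) ≈ 1.3586.

d(x, mu) = √(1.8458) ≈ 1.3586


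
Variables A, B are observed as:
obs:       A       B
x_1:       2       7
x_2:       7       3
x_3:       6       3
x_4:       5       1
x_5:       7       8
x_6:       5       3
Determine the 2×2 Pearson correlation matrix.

Step 1 — column means:
  mean(A) = (2 + 7 + 6 + 5 + 7 + 5) / 6 = 32/6 = 5.3333
  mean(B) = (7 + 3 + 3 + 1 + 8 + 3) / 6 = 25/6 = 4.1667

Step 2 — sample variances and covariances s[i,j] = (1/(n-1)) · Σ_k (x_{k,i} - mean_i) · (x_{k,j} - mean_j), with n-1 = 5:
  s[A,A] = ((-3.3333)·(-3.3333) + (1.6667)·(1.6667) + (0.6667)·(0.6667) + (-0.3333)·(-0.3333) + (1.6667)·(1.6667) + (-0.3333)·(-0.3333)) / 5 = 17.3333/5 = 3.4667
  s[A,B] = ((-3.3333)·(2.8333) + (1.6667)·(-1.1667) + (0.6667)·(-1.1667) + (-0.3333)·(-3.1667) + (1.6667)·(3.8333) + (-0.3333)·(-1.1667)) / 5 = -4.3333/5 = -0.8667
  s[B,B] = ((2.8333)·(2.8333) + (-1.1667)·(-1.1667) + (-1.1667)·(-1.1667) + (-3.1667)·(-3.1667) + (3.8333)·(3.8333) + (-1.1667)·(-1.1667)) / 5 = 36.8333/5 = 7.3667
  Sample standard deviations s_i = √(s[i,i]):
  s(A) = √(3.4667) = 1.8619
  s(B) = √(7.3667) = 2.7142

Step 3 — r_{ij} = s_{ij} / (s_i · s_j):
  r[A,A] = 1 (diagonal).
  r[A,B] = -0.8667 / (1.8619 · 2.7142) = -0.8667 / 5.0535 = -0.1715
  r[B,B] = 1 (diagonal).

R is symmetric with unit diagonal. Assembling:

R = [[1, -0.1715],
 [-0.1715, 1]]


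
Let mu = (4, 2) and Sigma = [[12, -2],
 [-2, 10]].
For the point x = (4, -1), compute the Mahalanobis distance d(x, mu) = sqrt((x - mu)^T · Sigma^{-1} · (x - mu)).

Step 1 — centre the observation: (x - mu) = (0, -3).

Step 2 — invert Sigma. det(Sigma) = 12·10 - (-2)² = 116.
  Sigma^{-1} = (1/det) · [[d, -b], [-b, a]] = [[0.0862, 0.0172],
 [0.0172, 0.1034]].

Step 3 — form the quadratic (x - mu)^T · Sigma^{-1} · (x - mu):
  Sigma^{-1} · (x - mu) = (-0.0517, -0.3103).
  (x - mu)^T · [Sigma^{-1} · (x - mu)] = (0)·(-0.0517) + (-3)·(-0.3103) = 0.931.

Step 4 — take square root: d = √(0.931) ≈ 0.9649.

d(x, mu) = √(0.931) ≈ 0.9649


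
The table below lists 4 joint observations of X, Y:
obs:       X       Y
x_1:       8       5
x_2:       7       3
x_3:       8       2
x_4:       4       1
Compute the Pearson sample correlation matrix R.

Step 1 — column means:
  mean(X) = (8 + 7 + 8 + 4) / 4 = 27/4 = 6.75
  mean(Y) = (5 + 3 + 2 + 1) / 4 = 11/4 = 2.75

Step 2 — sample variances and covariances s[i,j] = (1/(n-1)) · Σ_k (x_{k,i} - mean_i) · (x_{k,j} - mean_j), with n-1 = 3:
  s[X,X] = ((1.25)·(1.25) + (0.25)·(0.25) + (1.25)·(1.25) + (-2.75)·(-2.75)) / 3 = 10.75/3 = 3.5833
  s[X,Y] = ((1.25)·(2.25) + (0.25)·(0.25) + (1.25)·(-0.75) + (-2.75)·(-1.75)) / 3 = 6.75/3 = 2.25
  s[Y,Y] = ((2.25)·(2.25) + (0.25)·(0.25) + (-0.75)·(-0.75) + (-1.75)·(-1.75)) / 3 = 8.75/3 = 2.9167
  Sample standard deviations s_i = √(s[i,i]):
  s(X) = √(3.5833) = 1.893
  s(Y) = √(2.9167) = 1.7078

Step 3 — r_{ij} = s_{ij} / (s_i · s_j):
  r[X,X] = 1 (diagonal).
  r[X,Y] = 2.25 / (1.893 · 1.7078) = 2.25 / 3.2329 = 0.696
  r[Y,Y] = 1 (diagonal).

R is symmetric with unit diagonal. Assembling:

R = [[1, 0.696],
 [0.696, 1]]


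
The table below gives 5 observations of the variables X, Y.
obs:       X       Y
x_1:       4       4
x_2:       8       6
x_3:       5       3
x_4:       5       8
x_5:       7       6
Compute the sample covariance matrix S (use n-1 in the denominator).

Step 1 — column means:
  mean(X) = (4 + 8 + 5 + 5 + 7) / 5 = 29/5 = 5.8
  mean(Y) = (4 + 6 + 3 + 8 + 6) / 5 = 27/5 = 5.4

Step 2 — sample covariance S[i,j] = (1/(n-1)) · Σ_k (x_{k,i} - mean_i) · (x_{k,j} - mean_j), with n-1 = 4.
  S[X,X] = ((-1.8)·(-1.8) + (2.2)·(2.2) + (-0.8)·(-0.8) + (-0.8)·(-0.8) + (1.2)·(1.2)) / 4 = 10.8/4 = 2.7
  S[X,Y] = ((-1.8)·(-1.4) + (2.2)·(0.6) + (-0.8)·(-2.4) + (-0.8)·(2.6) + (1.2)·(0.6)) / 4 = 4.4/4 = 1.1
  S[Y,Y] = ((-1.4)·(-1.4) + (0.6)·(0.6) + (-2.4)·(-2.4) + (2.6)·(2.6) + (0.6)·(0.6)) / 4 = 15.2/4 = 3.8

S is symmetric (S[j,i] = S[i,j]). Assembling:

S = [[2.7, 1.1],
 [1.1, 3.8]]


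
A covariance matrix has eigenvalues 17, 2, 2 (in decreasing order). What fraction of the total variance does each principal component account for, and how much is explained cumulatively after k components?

Step 1 — total variance = trace(Sigma) = Σ λ_i = 17 + 2 + 2 = 21.

Step 2 — fraction explained by component i = λ_i / Σ λ:
  PC1: 17/21 = 0.8095
  PC2: 2/21 = 0.0952
  PC3: 2/21 = 0.0952

Step 3 — cumulative fraction after k components = (λ_1 + ... + λ_k) / Σ λ:
  k = 1: 17/21 = 0.8095
  k = 2: (17 + 2)/21 = 19/21 = 0.9048
  k = 3: (17 + 2 + 2)/21 = 21/21 = 1

Summary (fraction, with percent):

explained: PC1 0.8095 (80.95%), PC2 0.0952 (9.52%), PC3 0.0952 (9.52%);  cumulative: 0.8095, 0.9048, 1


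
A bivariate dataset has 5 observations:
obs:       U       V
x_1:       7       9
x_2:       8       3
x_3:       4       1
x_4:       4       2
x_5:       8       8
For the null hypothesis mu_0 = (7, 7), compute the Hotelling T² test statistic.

Step 1 — sample mean vector:
  mean(U) = (7 + 8 + 4 + 4 + 8) / 5 = 31/5 = 6.2
  mean(V) = (9 + 3 + 1 + 2 + 8) / 5 = 23/5 = 4.6
  x̄ = (6.2, 4.6),  deviation x̄ - mu_0 = (6.2, 4.6) - (7, 7) = (-0.8, -2.4).

Step 2 — sample covariance matrix, S[i,j] = (1/(n-1)) · Σ_k (x_{k,i} - mean_i) · (x_{k,j} - mean_j), divisor n-1 = 4:
  S[U,U] = ((0.8)·(0.8) + (1.8)·(1.8) + (-2.2)·(-2.2) + (-2.2)·(-2.2) + (1.8)·(1.8)) / 4 = 16.8/4 = 4.2
  S[U,V] = ((0.8)·(4.4) + (1.8)·(-1.6) + (-2.2)·(-3.6) + (-2.2)·(-2.6) + (1.8)·(3.4)) / 4 = 20.4/4 = 5.1
  S[V,V] = ((4.4)·(4.4) + (-1.6)·(-1.6) + (-3.6)·(-3.6) + (-2.6)·(-2.6) + (3.4)·(3.4)) / 4 = 53.2/4 = 13.3
  S = [[4.2, 5.1],
 [5.1, 13.3]].

Step 3 — invert S. det(S) = 4.2·13.3 - (5.1)² = 29.85.
  S^{-1} = (1/det) · [[d, -b], [-b, a]] = [[0.4456, -0.1709],
 [-0.1709, 0.1407]].

Step 4 — quadratic form (x̄ - mu_0)^T · S^{-1} · (x̄ - mu_0):
  S^{-1} · (x̄ - mu_0) = (0.0536, -0.201),
  (x̄ - mu_0)^T · [...] = (-0.8)·(0.0536) + (-2.4)·(-0.201) = 0.4395.

Step 5 — scale by n: T² = 5 · 0.4395 = 2.1977.

T² ≈ 2.1977


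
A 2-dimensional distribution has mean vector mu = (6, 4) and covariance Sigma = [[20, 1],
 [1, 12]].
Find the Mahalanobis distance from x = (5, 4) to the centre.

Step 1 — centre the observation: (x - mu) = (-1, 0).

Step 2 — invert Sigma. det(Sigma) = 20·12 - (1)² = 239.
  Sigma^{-1} = (1/det) · [[d, -b], [-b, a]] = [[0.0502, -0.0042],
 [-0.0042, 0.0837]].

Step 3 — form the quadratic (x - mu)^T · Sigma^{-1} · (x - mu):
  Sigma^{-1} · (x - mu) = (-0.0502, 0.0042).
  (x - mu)^T · [Sigma^{-1} · (x - mu)] = (-1)·(-0.0502) + (0)·(0.0042) = 0.0502.

Step 4 — take square root: d = √(0.0502) ≈ 0.2241.

d(x, mu) = √(0.0502) ≈ 0.2241


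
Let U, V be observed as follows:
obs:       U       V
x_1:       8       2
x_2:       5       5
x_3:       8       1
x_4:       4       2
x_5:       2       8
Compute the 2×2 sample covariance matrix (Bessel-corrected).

Step 1 — column means:
  mean(U) = (8 + 5 + 8 + 4 + 2) / 5 = 27/5 = 5.4
  mean(V) = (2 + 5 + 1 + 2 + 8) / 5 = 18/5 = 3.6

Step 2 — sample covariance S[i,j] = (1/(n-1)) · Σ_k (x_{k,i} - mean_i) · (x_{k,j} - mean_j), with n-1 = 4.
  S[U,U] = ((2.6)·(2.6) + (-0.4)·(-0.4) + (2.6)·(2.6) + (-1.4)·(-1.4) + (-3.4)·(-3.4)) / 4 = 27.2/4 = 6.8
  S[U,V] = ((2.6)·(-1.6) + (-0.4)·(1.4) + (2.6)·(-2.6) + (-1.4)·(-1.6) + (-3.4)·(4.4)) / 4 = -24.2/4 = -6.05
  S[V,V] = ((-1.6)·(-1.6) + (1.4)·(1.4) + (-2.6)·(-2.6) + (-1.6)·(-1.6) + (4.4)·(4.4)) / 4 = 33.2/4 = 8.3

S is symmetric (S[j,i] = S[i,j]). Assembling:

S = [[6.8, -6.05],
 [-6.05, 8.3]]


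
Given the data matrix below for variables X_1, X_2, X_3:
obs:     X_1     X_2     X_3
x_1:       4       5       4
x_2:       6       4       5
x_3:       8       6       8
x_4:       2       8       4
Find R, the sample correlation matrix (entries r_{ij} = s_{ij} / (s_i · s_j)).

Step 1 — column means:
  mean(X_1) = (4 + 6 + 8 + 2) / 4 = 20/4 = 5
  mean(X_2) = (5 + 4 + 6 + 8) / 4 = 23/4 = 5.75
  mean(X_3) = (4 + 5 + 8 + 4) / 4 = 21/4 = 5.25

Step 2 — sample variances and covariances s[i,j] = (1/(n-1)) · Σ_k (x_{k,i} - mean_i) · (x_{k,j} - mean_j), with n-1 = 3:
  s[X_1,X_1] = ((-1)·(-1) + (1)·(1) + (3)·(3) + (-3)·(-3)) / 3 = 20/3 = 6.6667
  s[X_1,X_2] = ((-1)·(-0.75) + (1)·(-1.75) + (3)·(0.25) + (-3)·(2.25)) / 3 = -7/3 = -2.3333
  s[X_1,X_3] = ((-1)·(-1.25) + (1)·(-0.25) + (3)·(2.75) + (-3)·(-1.25)) / 3 = 13/3 = 4.3333
  s[X_2,X_2] = ((-0.75)·(-0.75) + (-1.75)·(-1.75) + (0.25)·(0.25) + (2.25)·(2.25)) / 3 = 8.75/3 = 2.9167
  s[X_2,X_3] = ((-0.75)·(-1.25) + (-1.75)·(-0.25) + (0.25)·(2.75) + (2.25)·(-1.25)) / 3 = -0.75/3 = -0.25
  s[X_3,X_3] = ((-1.25)·(-1.25) + (-0.25)·(-0.25) + (2.75)·(2.75) + (-1.25)·(-1.25)) / 3 = 10.75/3 = 3.5833
  Sample standard deviations s_i = √(s[i,i]):
  s(X_1) = √(6.6667) = 2.582
  s(X_2) = √(2.9167) = 1.7078
  s(X_3) = √(3.5833) = 1.893

Step 3 — r_{ij} = s_{ij} / (s_i · s_j):
  r[X_1,X_1] = 1 (diagonal).
  r[X_1,X_2] = -2.3333 / (2.582 · 1.7078) = -2.3333 / 4.4096 = -0.5292
  r[X_1,X_3] = 4.3333 / (2.582 · 1.893) = 4.3333 / 4.8876 = 0.8866
  r[X_2,X_2] = 1 (diagonal).
  r[X_2,X_3] = -0.25 / (1.7078 · 1.893) = -0.25 / 3.2329 = -0.0773
  r[X_3,X_3] = 1 (diagonal).

R is symmetric with unit diagonal. Assembling:

R = [[1, -0.5292, 0.8866],
 [-0.5292, 1, -0.0773],
 [0.8866, -0.0773, 1]]


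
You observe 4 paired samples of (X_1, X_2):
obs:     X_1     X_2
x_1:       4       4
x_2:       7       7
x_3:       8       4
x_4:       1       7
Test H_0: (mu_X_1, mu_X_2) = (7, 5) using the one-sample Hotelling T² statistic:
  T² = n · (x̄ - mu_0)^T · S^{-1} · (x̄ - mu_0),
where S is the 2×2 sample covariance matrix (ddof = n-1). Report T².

Step 1 — sample mean vector:
  mean(X_1) = (4 + 7 + 8 + 1) / 4 = 20/4 = 5
  mean(X_2) = (4 + 7 + 4 + 7) / 4 = 22/4 = 5.5
  x̄ = (5, 5.5),  deviation x̄ - mu_0 = (5, 5.5) - (7, 5) = (-2, 0.5).

Step 2 — sample covariance matrix, S[i,j] = (1/(n-1)) · Σ_k (x_{k,i} - mean_i) · (x_{k,j} - mean_j), divisor n-1 = 3:
  S[X_1,X_1] = ((-1)·(-1) + (2)·(2) + (3)·(3) + (-4)·(-4)) / 3 = 30/3 = 10
  S[X_1,X_2] = ((-1)·(-1.5) + (2)·(1.5) + (3)·(-1.5) + (-4)·(1.5)) / 3 = -6/3 = -2
  S[X_2,X_2] = ((-1.5)·(-1.5) + (1.5)·(1.5) + (-1.5)·(-1.5) + (1.5)·(1.5)) / 3 = 9/3 = 3
  S = [[10, -2],
 [-2, 3]].

Step 3 — invert S. det(S) = 10·3 - (-2)² = 26.
  S^{-1} = (1/det) · [[d, -b], [-b, a]] = [[0.1154, 0.0769],
 [0.0769, 0.3846]].

Step 4 — quadratic form (x̄ - mu_0)^T · S^{-1} · (x̄ - mu_0):
  S^{-1} · (x̄ - mu_0) = (-0.1923, 0.0385),
  (x̄ - mu_0)^T · [...] = (-2)·(-0.1923) + (0.5)·(0.0385) = 0.4038.

Step 5 — scale by n: T² = 4 · 0.4038 = 1.6154.

T² ≈ 1.6154


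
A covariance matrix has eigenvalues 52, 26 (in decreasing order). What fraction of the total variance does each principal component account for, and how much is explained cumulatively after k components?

Step 1 — total variance = trace(Sigma) = Σ λ_i = 52 + 26 = 78.

Step 2 — fraction explained by component i = λ_i / Σ λ:
  PC1: 52/78 = 0.6667
  PC2: 26/78 = 0.3333

Step 3 — cumulative fraction after k components = (λ_1 + ... + λ_k) / Σ λ:
  k = 1: 52/78 = 0.6667
  k = 2: (52 + 26)/78 = 78/78 = 1

Summary (fraction, with percent):

explained: PC1 0.6667 (66.67%), PC2 0.3333 (33.33%);  cumulative: 0.6667, 1


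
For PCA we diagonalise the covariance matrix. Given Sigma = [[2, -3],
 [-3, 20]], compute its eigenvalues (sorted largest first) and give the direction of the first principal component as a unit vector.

Step 1 — characteristic polynomial of 2×2 Sigma:
  det(Sigma - λI) = λ² - trace · λ + det = 0.
  trace = 2 + 20 = 22, det = 2·20 - (-3)² = 31.
Step 2 — discriminant:
  Δ = trace² - 4·det = 484 - 124 = 360.
Step 3 — eigenvalues:
  λ = (trace ± √Δ)/2 = (22 ± 18.9737)/2,
  λ_1 = 20.4868,  λ_2 = 1.5132.

Step 4 — unit eigenvector for λ_1: solve (Sigma - λ_1 I)v = 0. First row:
  (2 - 20.4868)·v_x + (-3)·v_y = 0, i.e. (-18.4868)·v_x + (-3)·v_y = 0,
  so v ∝ (b, λ_1 - a) = (-3, 18.4868); multiply by -1 so the first entry is positive: u = (3, -18.4868).
  ||u|| = √((3)² + (-18.4868)²) = √(350.763) ≈ 18.7287,
  v_1 = u/||u|| ≈ (0.1602, -0.9871) (||v_1|| = 1).

λ_1 = 20.4868,  λ_2 = 1.5132;  v_1 ≈ (0.1602, -0.9871)


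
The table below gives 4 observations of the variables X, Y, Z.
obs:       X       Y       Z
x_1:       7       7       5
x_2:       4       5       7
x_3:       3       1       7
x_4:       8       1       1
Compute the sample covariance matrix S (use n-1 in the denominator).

Step 1 — column means:
  mean(X) = (7 + 4 + 3 + 8) / 4 = 22/4 = 5.5
  mean(Y) = (7 + 5 + 1 + 1) / 4 = 14/4 = 3.5
  mean(Z) = (5 + 7 + 7 + 1) / 4 = 20/4 = 5

Step 2 — sample covariance S[i,j] = (1/(n-1)) · Σ_k (x_{k,i} - mean_i) · (x_{k,j} - mean_j), with n-1 = 3.
  S[X,X] = ((1.5)·(1.5) + (-1.5)·(-1.5) + (-2.5)·(-2.5) + (2.5)·(2.5)) / 3 = 17/3 = 5.6667
  S[X,Y] = ((1.5)·(3.5) + (-1.5)·(1.5) + (-2.5)·(-2.5) + (2.5)·(-2.5)) / 3 = 3/3 = 1
  S[X,Z] = ((1.5)·(0) + (-1.5)·(2) + (-2.5)·(2) + (2.5)·(-4)) / 3 = -18/3 = -6
  S[Y,Y] = ((3.5)·(3.5) + (1.5)·(1.5) + (-2.5)·(-2.5) + (-2.5)·(-2.5)) / 3 = 27/3 = 9
  S[Y,Z] = ((3.5)·(0) + (1.5)·(2) + (-2.5)·(2) + (-2.5)·(-4)) / 3 = 8/3 = 2.6667
  S[Z,Z] = ((0)·(0) + (2)·(2) + (2)·(2) + (-4)·(-4)) / 3 = 24/3 = 8

S is symmetric (S[j,i] = S[i,j]). Assembling:

S = [[5.6667, 1, -6],
 [1, 9, 2.6667],
 [-6, 2.6667, 8]]


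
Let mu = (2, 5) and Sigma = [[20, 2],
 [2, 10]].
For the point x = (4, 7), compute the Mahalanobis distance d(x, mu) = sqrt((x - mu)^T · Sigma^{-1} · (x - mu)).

Step 1 — centre the observation: (x - mu) = (2, 2).

Step 2 — invert Sigma. det(Sigma) = 20·10 - (2)² = 196.
  Sigma^{-1} = (1/det) · [[d, -b], [-b, a]] = [[0.051, -0.0102],
 [-0.0102, 0.102]].

Step 3 — form the quadratic (x - mu)^T · Sigma^{-1} · (x - mu):
  Sigma^{-1} · (x - mu) = (0.0816, 0.1837).
  (x - mu)^T · [Sigma^{-1} · (x - mu)] = (2)·(0.0816) + (2)·(0.1837) = 0.5306.

Step 4 — take square root: d = √(0.5306) ≈ 0.7284.

d(x, mu) = √(0.5306) ≈ 0.7284


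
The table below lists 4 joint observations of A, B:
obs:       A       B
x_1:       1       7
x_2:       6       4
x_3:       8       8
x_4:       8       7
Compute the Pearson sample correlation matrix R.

Step 1 — column means:
  mean(A) = (1 + 6 + 8 + 8) / 4 = 23/4 = 5.75
  mean(B) = (7 + 4 + 8 + 7) / 4 = 26/4 = 6.5

Step 2 — sample variances and covariances s[i,j] = (1/(n-1)) · Σ_k (x_{k,i} - mean_i) · (x_{k,j} - mean_j), with n-1 = 3:
  s[A,A] = ((-4.75)·(-4.75) + (0.25)·(0.25) + (2.25)·(2.25) + (2.25)·(2.25)) / 3 = 32.75/3 = 10.9167
  s[A,B] = ((-4.75)·(0.5) + (0.25)·(-2.5) + (2.25)·(1.5) + (2.25)·(0.5)) / 3 = 1.5/3 = 0.5
  s[B,B] = ((0.5)·(0.5) + (-2.5)·(-2.5) + (1.5)·(1.5) + (0.5)·(0.5)) / 3 = 9/3 = 3
  Sample standard deviations s_i = √(s[i,i]):
  s(A) = √(10.9167) = 3.304
  s(B) = √(3) = 1.7321

Step 3 — r_{ij} = s_{ij} / (s_i · s_j):
  r[A,A] = 1 (diagonal).
  r[A,B] = 0.5 / (3.304 · 1.7321) = 0.5 / 5.7228 = 0.0874
  r[B,B] = 1 (diagonal).

R is symmetric with unit diagonal. Assembling:

R = [[1, 0.0874],
 [0.0874, 1]]


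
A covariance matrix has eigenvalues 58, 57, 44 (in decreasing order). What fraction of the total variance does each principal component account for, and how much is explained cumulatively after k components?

Step 1 — total variance = trace(Sigma) = Σ λ_i = 58 + 57 + 44 = 159.

Step 2 — fraction explained by component i = λ_i / Σ λ:
  PC1: 58/159 = 0.3648
  PC2: 57/159 = 0.3585
  PC3: 44/159 = 0.2767

Step 3 — cumulative fraction after k components = (λ_1 + ... + λ_k) / Σ λ:
  k = 1: 58/159 = 0.3648
  k = 2: (58 + 57)/159 = 115/159 = 0.7233
  k = 3: (58 + 57 + 44)/159 = 159/159 = 1

Summary (fraction, with percent):

explained: PC1 0.3648 (36.48%), PC2 0.3585 (35.85%), PC3 0.2767 (27.67%);  cumulative: 0.3648, 0.7233, 1


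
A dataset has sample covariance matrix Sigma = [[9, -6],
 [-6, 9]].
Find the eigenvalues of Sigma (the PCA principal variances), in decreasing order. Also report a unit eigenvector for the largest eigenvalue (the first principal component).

Step 1 — characteristic polynomial of 2×2 Sigma:
  det(Sigma - λI) = λ² - trace · λ + det = 0.
  trace = 9 + 9 = 18, det = 9·9 - (-6)² = 45.
Step 2 — discriminant:
  Δ = trace² - 4·det = 324 - 180 = 144.
Step 3 — eigenvalues:
  λ = (trace ± √Δ)/2 = (18 ± 12)/2,
  λ_1 = 15,  λ_2 = 3.

Step 4 — unit eigenvector for λ_1: solve (Sigma - λ_1 I)v = 0. First row:
  (9 - 15)·v_x + (-6)·v_y = 0, i.e. (-6)·v_x + (-6)·v_y = 0,
  so v ∝ (b, λ_1 - a) = (-6, 6); multiply by -1 so the first entry is positive: u = (6, -6).
  ||u|| = √((6)² + (-6)²) = √(72) ≈ 8.4853,
  v_1 = u/||u|| ≈ (0.7071, -0.7071) (||v_1|| = 1).

λ_1 = 15,  λ_2 = 3;  v_1 ≈ (0.7071, -0.7071)


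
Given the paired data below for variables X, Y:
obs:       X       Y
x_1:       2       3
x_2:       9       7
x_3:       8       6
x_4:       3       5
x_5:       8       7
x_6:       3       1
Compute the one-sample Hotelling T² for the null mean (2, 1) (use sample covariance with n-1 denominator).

Step 1 — sample mean vector:
  mean(X) = (2 + 9 + 8 + 3 + 8 + 3) / 6 = 33/6 = 5.5
  mean(Y) = (3 + 7 + 6 + 5 + 7 + 1) / 6 = 29/6 = 4.8333
  x̄ = (5.5, 4.8333),  deviation x̄ - mu_0 = (5.5, 4.8333) - (2, 1) = (3.5, 3.8333).

Step 2 — sample covariance matrix, S[i,j] = (1/(n-1)) · Σ_k (x_{k,i} - mean_i) · (x_{k,j} - mean_j), divisor n-1 = 5:
  S[X,X] = ((-3.5)·(-3.5) + (3.5)·(3.5) + (2.5)·(2.5) + (-2.5)·(-2.5) + (2.5)·(2.5) + (-2.5)·(-2.5)) / 5 = 49.5/5 = 9.9
  S[X,Y] = ((-3.5)·(-1.8333) + (3.5)·(2.1667) + (2.5)·(1.1667) + (-2.5)·(0.1667) + (2.5)·(2.1667) + (-2.5)·(-3.8333)) / 5 = 31.5/5 = 6.3
  S[Y,Y] = ((-1.8333)·(-1.8333) + (2.1667)·(2.1667) + (1.1667)·(1.1667) + (0.1667)·(0.1667) + (2.1667)·(2.1667) + (-3.8333)·(-3.8333)) / 5 = 28.8333/5 = 5.7667
  S = [[9.9, 6.3],
 [6.3, 5.7667]].

Step 3 — invert S. det(S) = 9.9·5.7667 - (6.3)² = 17.4.
  S^{-1} = (1/det) · [[d, -b], [-b, a]] = [[0.3314, -0.3621],
 [-0.3621, 0.569]].

Step 4 — quadratic form (x̄ - mu_0)^T · S^{-1} · (x̄ - mu_0):
  S^{-1} · (x̄ - mu_0) = (-0.228, 0.9138),
  (x̄ - mu_0)^T · [...] = (3.5)·(-0.228) + (3.8333)·(0.9138) = 2.705.

Step 5 — scale by n: T² = 6 · 2.705 = 16.2299.

T² ≈ 16.2299
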